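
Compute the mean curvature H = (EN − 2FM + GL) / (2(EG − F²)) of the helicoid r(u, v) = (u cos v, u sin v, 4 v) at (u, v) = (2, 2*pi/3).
H = 0

With E = 1, F = 0, G = u^2 + 16, L = 0, M = -4/sqrt(u^2 + 16), N = 0, assemble
  H = (EN − 2FM + GL) / (2(EG − F²)) = 0.
At (u, v) = (2, 2*pi/3): H = 0.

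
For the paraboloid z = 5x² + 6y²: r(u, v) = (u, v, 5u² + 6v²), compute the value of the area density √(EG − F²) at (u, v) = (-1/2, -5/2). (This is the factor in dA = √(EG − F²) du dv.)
√(EG − F²)|_{(-1/2, -5/2)} = sqrt(926)

E = 100*u^2 + 1, F = 120*u*v, G = 144*v^2 + 1, so EG − F² = 100*u^2 + 144*v^2 + 1. Taking the positive square root: √(EG − F²) = sqrt(100*u^2 + 144*v^2 + 1). At (u, v) = (-1/2, -5/2): sqrt(926).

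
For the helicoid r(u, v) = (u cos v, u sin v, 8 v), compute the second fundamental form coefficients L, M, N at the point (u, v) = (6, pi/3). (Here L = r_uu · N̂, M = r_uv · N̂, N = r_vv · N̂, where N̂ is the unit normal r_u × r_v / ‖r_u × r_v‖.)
L = 0;  M = -4/5;  N = 0

Compute the unit normal N̂(u, v) = (8*sin(v)/sqrt(u^2 + 64), -8*cos(v)/sqrt(u^2 + 64), u/sqrt(u^2 + 64)), and the second partials r_uu, r_uv, r_vv. Take dot products:
  L(u, v) = r_uu · N̂ = 0,
  M(u, v) = r_uv · N̂ = -8/sqrt(u^2 + 64),
  N(u, v) = r_vv · N̂ = 0.
Evaluating at (u, v) = (6, pi/3):
  L = 0, M = -4/5, N = 0.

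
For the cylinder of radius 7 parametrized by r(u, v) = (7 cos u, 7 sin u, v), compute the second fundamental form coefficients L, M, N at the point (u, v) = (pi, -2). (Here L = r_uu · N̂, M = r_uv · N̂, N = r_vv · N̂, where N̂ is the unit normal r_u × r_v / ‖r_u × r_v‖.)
L = -7;  M = 0;  N = 0

Compute the unit normal N̂(u, v) = (cos(u), sin(u), 0), and the second partials r_uu, r_uv, r_vv. Take dot products:
  L(u, v) = r_uu · N̂ = -7,
  M(u, v) = r_uv · N̂ = 0,
  N(u, v) = r_vv · N̂ = 0.
Evaluating at (u, v) = (pi, -2):
  L = -7, M = 0, N = 0.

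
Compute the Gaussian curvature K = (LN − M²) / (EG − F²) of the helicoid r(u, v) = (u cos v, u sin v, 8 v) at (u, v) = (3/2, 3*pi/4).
K = -1024/70225

Coefficients of the first fundamental form: E = 1, F = 0, G = u^2 + 64.
Coefficients of the second fundamental form: L = 0, M = -8/sqrt(u^2 + 64), N = 0.
Assemble K = (LN − M²)/(EG − F²) = -64/(u^2 + 64)^2. At (u, v) = (3/2, 3*pi/4): K = -1024/70225.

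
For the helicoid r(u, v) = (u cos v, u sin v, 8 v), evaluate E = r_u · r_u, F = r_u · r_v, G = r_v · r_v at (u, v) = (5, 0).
E = 1;  F = 0;  G = 89

Partials: r_u = (cos(v), sin(v), 0), r_v = (-u*sin(v), u*cos(v), 8). As functions of (u, v):
  E = r_u · r_u = 1,
  F = r_u · r_v = 0,
  G = r_v · r_v = u^2 + 64.
Evaluating at (u, v) = (5, 0): E = 1, F = 0, G = 89.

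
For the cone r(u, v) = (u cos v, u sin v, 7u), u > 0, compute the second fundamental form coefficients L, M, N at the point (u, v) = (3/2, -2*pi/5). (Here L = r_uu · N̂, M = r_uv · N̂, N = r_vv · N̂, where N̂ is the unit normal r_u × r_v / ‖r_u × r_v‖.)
L = 0;  M = 0;  N = 21*sqrt(2)/20

Compute the unit normal N̂(u, v) = (-7*sqrt(2)*u*cos(v)/(10*Abs(u)), -7*sqrt(2)*u*sin(v)/(10*Abs(u)), sqrt(2)*u/(10*Abs(u))), and the second partials r_uu, r_uv, r_vv. Take dot products:
  L(u, v) = r_uu · N̂ = 0,
  M(u, v) = r_uv · N̂ = 0,
  N(u, v) = r_vv · N̂ = 7*sqrt(2)*u^2/(10*Abs(u)).
Evaluating at (u, v) = (3/2, -2*pi/5):
  L = 0, M = 0, N = 21*sqrt(2)/20.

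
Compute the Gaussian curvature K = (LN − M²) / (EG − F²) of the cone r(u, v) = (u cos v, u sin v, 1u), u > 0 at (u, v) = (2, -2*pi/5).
K = 0

Coefficients of the first fundamental form: E = 2, F = 0, G = u^2.
Coefficients of the second fundamental form: L = 0, M = 0, N = sqrt(2)*u^2/(2*Abs(u)).
Assemble K = (LN − M²)/(EG − F²) = 0. At (u, v) = (2, -2*pi/5): K = 0.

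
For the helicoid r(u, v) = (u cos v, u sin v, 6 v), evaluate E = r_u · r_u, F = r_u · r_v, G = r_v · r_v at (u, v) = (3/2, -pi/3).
E = 1;  F = 0;  G = 153/4

Partials: r_u = (cos(v), sin(v), 0), r_v = (-u*sin(v), u*cos(v), 6). As functions of (u, v):
  E = r_u · r_u = 1,
  F = r_u · r_v = 0,
  G = r_v · r_v = u^2 + 36.
Evaluating at (u, v) = (3/2, -pi/3): E = 1, F = 0, G = 153/4.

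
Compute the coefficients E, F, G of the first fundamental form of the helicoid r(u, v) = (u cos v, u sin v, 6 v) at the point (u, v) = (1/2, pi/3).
E = 1;  F = 0;  G = 145/4

Partials: r_u = (cos(v), sin(v), 0), r_v = (-u*sin(v), u*cos(v), 6). As functions of (u, v):
  E = r_u · r_u = 1,
  F = r_u · r_v = 0,
  G = r_v · r_v = u^2 + 36.
Evaluating at (u, v) = (1/2, pi/3): E = 1, F = 0, G = 145/4.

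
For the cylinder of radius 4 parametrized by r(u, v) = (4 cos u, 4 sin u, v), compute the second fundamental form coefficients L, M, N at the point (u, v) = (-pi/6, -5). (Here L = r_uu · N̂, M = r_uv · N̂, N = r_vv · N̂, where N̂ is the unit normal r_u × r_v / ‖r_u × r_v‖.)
L = -4;  M = 0;  N = 0

Compute the unit normal N̂(u, v) = (cos(u), sin(u), 0), and the second partials r_uu, r_uv, r_vv. Take dot products:
  L(u, v) = r_uu · N̂ = -4,
  M(u, v) = r_uv · N̂ = 0,
  N(u, v) = r_vv · N̂ = 0.
Evaluating at (u, v) = (-pi/6, -5):
  L = -4, M = 0, N = 0.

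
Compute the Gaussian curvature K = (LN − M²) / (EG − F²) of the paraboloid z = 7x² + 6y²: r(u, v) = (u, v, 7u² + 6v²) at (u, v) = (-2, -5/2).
K = 168/2839225

Coefficients of the first fundamental form: E = 196*u^2 + 1, F = 168*u*v, G = 144*v^2 + 1.
Coefficients of the second fundamental form: L = 14/sqrt(196*u^2 + 144*v^2 + 1), M = 0, N = 12/sqrt(196*u^2 + 144*v^2 + 1).
Assemble K = (LN − M²)/(EG − F²) = 168/(38416*u^4 + 56448*u^2*v^2 + 392*u^2 + 20736*v^4 + 288*v^2 + 1). At (u, v) = (-2, -5/2): K = 168/2839225.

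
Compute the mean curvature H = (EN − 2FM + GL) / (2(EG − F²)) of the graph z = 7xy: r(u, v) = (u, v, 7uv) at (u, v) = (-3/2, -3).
H = -12348/103823

With E = 49*v^2 + 1, F = 49*u*v, G = 49*u^2 + 1, L = 0, M = 7/sqrt(49*u^2 + 49*v^2 + 1), N = 0, assemble
  H = (EN − 2FM + GL) / (2(EG − F²)) = -343*u*v/(49*u^2 + 49*v^2 + 1)^(3/2).
At (u, v) = (-3/2, -3): H = -12348/103823.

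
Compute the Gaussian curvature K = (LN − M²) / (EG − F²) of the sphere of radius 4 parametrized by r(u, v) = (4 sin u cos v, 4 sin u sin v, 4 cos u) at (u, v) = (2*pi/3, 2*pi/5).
K = 1/16

Coefficients of the first fundamental form: E = 16, F = 0, G = 16*sin(u)^2.
Coefficients of the second fundamental form: L = -4*sin(u)/Abs(sin(u)), M = 0, N = -4*sin(u)^3/Abs(sin(u)).
Assemble K = (LN − M²)/(EG − F²) = 1/16. At (u, v) = (2*pi/3, 2*pi/5): K = 1/16.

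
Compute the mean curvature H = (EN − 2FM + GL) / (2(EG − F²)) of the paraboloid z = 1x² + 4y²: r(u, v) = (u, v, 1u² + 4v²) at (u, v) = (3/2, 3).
H = 617*sqrt(586)/343396

With E = 4*u^2 + 1, F = 16*u*v, G = 64*v^2 + 1, L = 2/sqrt(4*u^2 + 64*v^2 + 1), M = 0, N = 8/sqrt(4*u^2 + 64*v^2 + 1), assemble
  H = (EN − 2FM + GL) / (2(EG − F²)) = (16*u^2 + 64*v^2 + 5)/(4*u^2 + 64*v^2 + 1)^(3/2).
At (u, v) = (3/2, 3): H = 617*sqrt(586)/343396.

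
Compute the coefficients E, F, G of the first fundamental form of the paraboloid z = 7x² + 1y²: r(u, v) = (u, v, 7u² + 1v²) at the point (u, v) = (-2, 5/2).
E = 785;  F = -140;  G = 26

Partials: r_u = (1, 0, 14*u), r_v = (0, 1, 2*v). As functions of (u, v):
  E = r_u · r_u = 196*u^2 + 1,
  F = r_u · r_v = 28*u*v,
  G = r_v · r_v = 4*v^2 + 1.
Evaluating at (u, v) = (-2, 5/2): E = 785, F = -140, G = 26.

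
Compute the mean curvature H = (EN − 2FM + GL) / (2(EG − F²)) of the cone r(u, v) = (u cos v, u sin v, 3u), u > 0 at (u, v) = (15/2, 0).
H = sqrt(10)/50

With E = 10, F = 0, G = u^2, L = 0, M = 0, N = 3*sqrt(10)*u^2/(10*Abs(u)), assemble
  H = (EN − 2FM + GL) / (2(EG − F²)) = 3*sqrt(10)/(20*Abs(u)).
At (u, v) = (15/2, 0): H = sqrt(10)/50.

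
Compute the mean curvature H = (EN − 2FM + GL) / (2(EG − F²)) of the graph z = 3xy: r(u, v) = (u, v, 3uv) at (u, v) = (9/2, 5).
H = -4860*sqrt(1633)/2666689

With E = 9*v^2 + 1, F = 9*u*v, G = 9*u^2 + 1, L = 0, M = 3/sqrt(9*u^2 + 9*v^2 + 1), N = 0, assemble
  H = (EN − 2FM + GL) / (2(EG − F²)) = -27*u*v/(9*u^2 + 9*v^2 + 1)^(3/2).
At (u, v) = (9/2, 5): H = -4860*sqrt(1633)/2666689.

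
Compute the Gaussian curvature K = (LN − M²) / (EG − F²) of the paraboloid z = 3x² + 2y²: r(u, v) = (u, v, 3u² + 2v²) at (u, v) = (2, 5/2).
K = 24/60025

Coefficients of the first fundamental form: E = 36*u^2 + 1, F = 24*u*v, G = 16*v^2 + 1.
Coefficients of the second fundamental form: L = 6/sqrt(36*u^2 + 16*v^2 + 1), M = 0, N = 4/sqrt(36*u^2 + 16*v^2 + 1).
Assemble K = (LN − M²)/(EG − F²) = 24/(1296*u^4 + 1152*u^2*v^2 + 72*u^2 + 256*v^4 + 32*v^2 + 1). At (u, v) = (2, 5/2): K = 24/60025.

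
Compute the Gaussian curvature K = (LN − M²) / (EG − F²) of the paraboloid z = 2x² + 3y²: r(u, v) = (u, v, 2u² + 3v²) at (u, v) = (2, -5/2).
K = 6/21025

Coefficients of the first fundamental form: E = 16*u^2 + 1, F = 24*u*v, G = 36*v^2 + 1.
Coefficients of the second fundamental form: L = 4/sqrt(16*u^2 + 36*v^2 + 1), M = 0, N = 6/sqrt(16*u^2 + 36*v^2 + 1).
Assemble K = (LN − M²)/(EG − F²) = 24/(256*u^4 + 1152*u^2*v^2 + 32*u^2 + 1296*v^4 + 72*v^2 + 1). At (u, v) = (2, -5/2): K = 6/21025.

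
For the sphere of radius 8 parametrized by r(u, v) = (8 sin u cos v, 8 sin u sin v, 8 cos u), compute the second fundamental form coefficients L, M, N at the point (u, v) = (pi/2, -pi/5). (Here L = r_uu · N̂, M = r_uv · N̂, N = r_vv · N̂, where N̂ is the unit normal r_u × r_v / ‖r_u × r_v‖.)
L = -8;  M = 0;  N = -8

Compute the unit normal N̂(u, v) = (sin(u)^2*cos(v)/Abs(sin(u)), sin(u)^2*sin(v)/Abs(sin(u)), sin(2*u)/(2*Abs(sin(u)))), and the second partials r_uu, r_uv, r_vv. Take dot products:
  L(u, v) = r_uu · N̂ = -8*sin(u)/Abs(sin(u)),
  M(u, v) = r_uv · N̂ = 0,
  N(u, v) = r_vv · N̂ = -8*sin(u)^3/Abs(sin(u)).
Evaluating at (u, v) = (pi/2, -pi/5):
  L = -8, M = 0, N = -8.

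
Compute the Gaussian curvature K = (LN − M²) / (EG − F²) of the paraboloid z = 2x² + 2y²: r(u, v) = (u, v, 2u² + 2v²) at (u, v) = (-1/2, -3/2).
K = 16/1681

Coefficients of the first fundamental form: E = 16*u^2 + 1, F = 16*u*v, G = 16*v^2 + 1.
Coefficients of the second fundamental form: L = 4/sqrt(16*u^2 + 16*v^2 + 1), M = 0, N = 4/sqrt(16*u^2 + 16*v^2 + 1).
Assemble K = (LN − M²)/(EG − F²) = 16/(256*u^4 + 512*u^2*v^2 + 32*u^2 + 256*v^4 + 32*v^2 + 1). At (u, v) = (-1/2, -3/2): K = 16/1681.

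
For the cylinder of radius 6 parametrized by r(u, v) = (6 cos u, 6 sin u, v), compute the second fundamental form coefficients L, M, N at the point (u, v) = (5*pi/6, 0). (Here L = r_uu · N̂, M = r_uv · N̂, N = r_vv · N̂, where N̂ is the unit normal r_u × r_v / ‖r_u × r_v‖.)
L = -6;  M = 0;  N = 0

Compute the unit normal N̂(u, v) = (cos(u), sin(u), 0), and the second partials r_uu, r_uv, r_vv. Take dot products:
  L(u, v) = r_uu · N̂ = -6,
  M(u, v) = r_uv · N̂ = 0,
  N(u, v) = r_vv · N̂ = 0.
Evaluating at (u, v) = (5*pi/6, 0):
  L = -6, M = 0, N = 0.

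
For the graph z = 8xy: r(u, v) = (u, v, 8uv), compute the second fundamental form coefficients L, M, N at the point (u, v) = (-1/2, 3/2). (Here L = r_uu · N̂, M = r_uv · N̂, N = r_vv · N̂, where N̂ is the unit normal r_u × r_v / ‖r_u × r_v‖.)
L = 0;  M = 8*sqrt(161)/161;  N = 0

Compute the unit normal N̂(u, v) = (-8*v/sqrt(64*u^2 + 64*v^2 + 1), -8*u/sqrt(64*u^2 + 64*v^2 + 1), 1/sqrt(64*u^2 + 64*v^2 + 1)), and the second partials r_uu, r_uv, r_vv. Take dot products:
  L(u, v) = r_uu · N̂ = 0,
  M(u, v) = r_uv · N̂ = 8/sqrt(64*u^2 + 64*v^2 + 1),
  N(u, v) = r_vv · N̂ = 0.
Evaluating at (u, v) = (-1/2, 3/2):
  L = 0, M = 8*sqrt(161)/161, N = 0.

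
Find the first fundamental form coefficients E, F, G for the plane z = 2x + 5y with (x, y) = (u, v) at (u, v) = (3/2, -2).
E = 5;  F = 10;  G = 26

Partials: r_u = (1, 0, 2), r_v = (0, 1, 5). As functions of (u, v):
  E = r_u · r_u = 5,
  F = r_u · r_v = 10,
  G = r_v · r_v = 26.
Evaluating at (u, v) = (3/2, -2): E = 5, F = 10, G = 26.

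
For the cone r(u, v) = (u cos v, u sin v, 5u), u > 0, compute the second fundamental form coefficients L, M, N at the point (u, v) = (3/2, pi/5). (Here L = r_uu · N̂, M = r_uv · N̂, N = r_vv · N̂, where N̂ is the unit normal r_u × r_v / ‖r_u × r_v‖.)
L = 0;  M = 0;  N = 15*sqrt(26)/52

Compute the unit normal N̂(u, v) = (-5*sqrt(26)*u*cos(v)/(26*Abs(u)), -5*sqrt(26)*u*sin(v)/(26*Abs(u)), sqrt(26)*u/(26*Abs(u))), and the second partials r_uu, r_uv, r_vv. Take dot products:
  L(u, v) = r_uu · N̂ = 0,
  M(u, v) = r_uv · N̂ = 0,
  N(u, v) = r_vv · N̂ = 5*sqrt(26)*u^2/(26*Abs(u)).
Evaluating at (u, v) = (3/2, pi/5):
  L = 0, M = 0, N = 15*sqrt(26)/52.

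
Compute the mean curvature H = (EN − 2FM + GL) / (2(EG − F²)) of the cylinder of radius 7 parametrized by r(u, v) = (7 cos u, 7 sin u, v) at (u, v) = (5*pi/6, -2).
H = -1/14

With E = 49, F = 0, G = 1, L = -7, M = 0, N = 0, assemble
  H = (EN − 2FM + GL) / (2(EG − F²)) = -1/14.
At (u, v) = (5*pi/6, -2): H = -1/14.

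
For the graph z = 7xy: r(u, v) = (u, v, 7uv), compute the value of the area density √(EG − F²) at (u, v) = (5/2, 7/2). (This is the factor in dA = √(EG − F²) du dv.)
√(EG − F²)|_{(5/2, 7/2)} = 11*sqrt(30)/2

E = 49*v^2 + 1, F = 49*u*v, G = 49*u^2 + 1, so EG − F² = 49*u^2 + 49*v^2 + 1. Taking the positive square root: √(EG − F²) = sqrt(49*u^2 + 49*v^2 + 1). At (u, v) = (5/2, 7/2): 11*sqrt(30)/2.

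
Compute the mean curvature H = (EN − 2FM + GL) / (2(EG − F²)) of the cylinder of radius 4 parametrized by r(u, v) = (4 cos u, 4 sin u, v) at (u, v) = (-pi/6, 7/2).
H = -1/8

With E = 16, F = 0, G = 1, L = -4, M = 0, N = 0, assemble
  H = (EN − 2FM + GL) / (2(EG − F²)) = -1/8.
At (u, v) = (-pi/6, 7/2): H = -1/8.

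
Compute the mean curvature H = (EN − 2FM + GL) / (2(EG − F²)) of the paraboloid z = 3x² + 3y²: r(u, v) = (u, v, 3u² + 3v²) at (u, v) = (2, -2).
H = 870/4913

With E = 36*u^2 + 1, F = 36*u*v, G = 36*v^2 + 1, L = 6/sqrt(36*u^2 + 36*v^2 + 1), M = 0, N = 6/sqrt(36*u^2 + 36*v^2 + 1), assemble
  H = (EN − 2FM + GL) / (2(EG − F²)) = 6*(18*u^2 + 18*v^2 + 1)/(36*u^2 + 36*v^2 + 1)^(3/2).
At (u, v) = (2, -2): H = 870/4913.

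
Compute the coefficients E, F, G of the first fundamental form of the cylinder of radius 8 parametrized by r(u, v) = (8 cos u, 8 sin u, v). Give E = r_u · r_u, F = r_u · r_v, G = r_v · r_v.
E = 64;  F = 0;  G = 1

Compute partials: r_u = (-8*sin(u), 8*cos(u), 0), r_v = (0, 0, 1). Then
  E = r_u · r_u = 64,
  F = r_u · r_v = 0,
  G = r_v · r_v = 1.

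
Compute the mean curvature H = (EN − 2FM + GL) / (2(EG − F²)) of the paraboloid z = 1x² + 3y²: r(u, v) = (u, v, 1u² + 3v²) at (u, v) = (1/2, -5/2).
H = 232*sqrt(227)/51529

With E = 4*u^2 + 1, F = 12*u*v, G = 36*v^2 + 1, L = 2/sqrt(4*u^2 + 36*v^2 + 1), M = 0, N = 6/sqrt(4*u^2 + 36*v^2 + 1), assemble
  H = (EN − 2FM + GL) / (2(EG − F²)) = 4*(3*u^2 + 9*v^2 + 1)/(4*u^2 + 36*v^2 + 1)^(3/2).
At (u, v) = (1/2, -5/2): H = 232*sqrt(227)/51529.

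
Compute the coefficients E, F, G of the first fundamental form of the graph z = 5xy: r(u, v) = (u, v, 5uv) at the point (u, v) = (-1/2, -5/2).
E = 629/4;  F = 125/4;  G = 29/4

Partials: r_u = (1, 0, 5*v), r_v = (0, 1, 5*u). As functions of (u, v):
  E = r_u · r_u = 25*v^2 + 1,
  F = r_u · r_v = 25*u*v,
  G = r_v · r_v = 25*u^2 + 1.
Evaluating at (u, v) = (-1/2, -5/2): E = 629/4, F = 125/4, G = 29/4.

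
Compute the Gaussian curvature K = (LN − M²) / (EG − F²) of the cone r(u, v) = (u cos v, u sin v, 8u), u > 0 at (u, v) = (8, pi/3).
K = 0

Coefficients of the first fundamental form: E = 65, F = 0, G = u^2.
Coefficients of the second fundamental form: L = 0, M = 0, N = 8*sqrt(65)*u^2/(65*Abs(u)).
Assemble K = (LN − M²)/(EG − F²) = 0. At (u, v) = (8, pi/3): K = 0.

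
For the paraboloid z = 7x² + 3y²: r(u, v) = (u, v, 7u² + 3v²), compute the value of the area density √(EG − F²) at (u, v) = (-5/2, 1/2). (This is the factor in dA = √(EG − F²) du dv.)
√(EG − F²)|_{(-5/2, 1/2)} = sqrt(1235)

E = 196*u^2 + 1, F = 84*u*v, G = 36*v^2 + 1, so EG − F² = 196*u^2 + 36*v^2 + 1. Taking the positive square root: √(EG − F²) = sqrt(196*u^2 + 36*v^2 + 1). At (u, v) = (-5/2, 1/2): sqrt(1235).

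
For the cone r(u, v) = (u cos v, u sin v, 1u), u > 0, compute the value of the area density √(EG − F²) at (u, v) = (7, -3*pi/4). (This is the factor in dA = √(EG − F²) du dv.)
√(EG − F²)|_{(7, -3*pi/4)} = 7*sqrt(2)

E = 2, F = 0, G = u^2, so EG − F² = 2*u^2. Taking the positive square root: √(EG − F²) = sqrt(2)*Abs(u). At (u, v) = (7, -3*pi/4): 7*sqrt(2).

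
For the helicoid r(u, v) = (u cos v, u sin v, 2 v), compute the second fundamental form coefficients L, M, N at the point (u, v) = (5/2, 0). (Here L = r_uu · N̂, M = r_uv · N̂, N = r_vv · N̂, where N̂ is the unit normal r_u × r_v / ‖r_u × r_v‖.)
L = 0;  M = -4*sqrt(41)/41;  N = 0

Compute the unit normal N̂(u, v) = (2*sin(v)/sqrt(u^2 + 4), -2*cos(v)/sqrt(u^2 + 4), u/sqrt(u^2 + 4)), and the second partials r_uu, r_uv, r_vv. Take dot products:
  L(u, v) = r_uu · N̂ = 0,
  M(u, v) = r_uv · N̂ = -2/sqrt(u^2 + 4),
  N(u, v) = r_vv · N̂ = 0.
Evaluating at (u, v) = (5/2, 0):
  L = 0, M = -4*sqrt(41)/41, N = 0.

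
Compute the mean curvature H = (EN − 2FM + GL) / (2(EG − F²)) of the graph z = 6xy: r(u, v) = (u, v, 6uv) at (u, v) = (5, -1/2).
H = 27*sqrt(910)/41405

With E = 36*v^2 + 1, F = 36*u*v, G = 36*u^2 + 1, L = 0, M = 6/sqrt(36*u^2 + 36*v^2 + 1), N = 0, assemble
  H = (EN − 2FM + GL) / (2(EG − F²)) = -216*u*v/(36*u^2 + 36*v^2 + 1)^(3/2).
At (u, v) = (5, -1/2): H = 27*sqrt(910)/41405.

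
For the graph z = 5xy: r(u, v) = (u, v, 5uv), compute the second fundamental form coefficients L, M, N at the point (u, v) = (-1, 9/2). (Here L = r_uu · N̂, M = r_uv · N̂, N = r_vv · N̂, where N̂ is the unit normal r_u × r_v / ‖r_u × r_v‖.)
L = 0;  M = 10*sqrt(2129)/2129;  N = 0

Compute the unit normal N̂(u, v) = (-5*v/sqrt(25*u^2 + 25*v^2 + 1), -5*u/sqrt(25*u^2 + 25*v^2 + 1), 1/sqrt(25*u^2 + 25*v^2 + 1)), and the second partials r_uu, r_uv, r_vv. Take dot products:
  L(u, v) = r_uu · N̂ = 0,
  M(u, v) = r_uv · N̂ = 5/sqrt(25*u^2 + 25*v^2 + 1),
  N(u, v) = r_vv · N̂ = 0.
Evaluating at (u, v) = (-1, 9/2):
  L = 0, M = 10*sqrt(2129)/2129, N = 0.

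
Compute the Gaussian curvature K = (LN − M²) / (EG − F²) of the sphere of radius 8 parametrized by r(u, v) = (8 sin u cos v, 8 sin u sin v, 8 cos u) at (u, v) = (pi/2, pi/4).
K = 1/64

Coefficients of the first fundamental form: E = 64, F = 0, G = 64*sin(u)^2.
Coefficients of the second fundamental form: L = -8*sin(u)/Abs(sin(u)), M = 0, N = -8*sin(u)^3/Abs(sin(u)).
Assemble K = (LN − M²)/(EG − F²) = 1/64. At (u, v) = (pi/2, pi/4): K = 1/64.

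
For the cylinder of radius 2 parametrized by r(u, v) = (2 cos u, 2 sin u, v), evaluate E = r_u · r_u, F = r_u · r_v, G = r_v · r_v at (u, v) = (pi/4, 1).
E = 4;  F = 0;  G = 1

Partials: r_u = (-2*sin(u), 2*cos(u), 0), r_v = (0, 0, 1). As functions of (u, v):
  E = r_u · r_u = 4,
  F = r_u · r_v = 0,
  G = r_v · r_v = 1.
Evaluating at (u, v) = (pi/4, 1): E = 4, F = 0, G = 1.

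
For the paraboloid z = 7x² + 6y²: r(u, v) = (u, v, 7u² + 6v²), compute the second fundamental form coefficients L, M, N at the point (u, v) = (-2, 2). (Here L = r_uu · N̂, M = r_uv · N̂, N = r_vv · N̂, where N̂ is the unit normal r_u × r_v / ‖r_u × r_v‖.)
L = 14*sqrt(1361)/1361;  M = 0;  N = 12*sqrt(1361)/1361

Compute the unit normal N̂(u, v) = (-14*u/sqrt(196*u^2 + 144*v^2 + 1), -12*v/sqrt(196*u^2 + 144*v^2 + 1), 1/sqrt(196*u^2 + 144*v^2 + 1)), and the second partials r_uu, r_uv, r_vv. Take dot products:
  L(u, v) = r_uu · N̂ = 14/sqrt(196*u^2 + 144*v^2 + 1),
  M(u, v) = r_uv · N̂ = 0,
  N(u, v) = r_vv · N̂ = 12/sqrt(196*u^2 + 144*v^2 + 1).
Evaluating at (u, v) = (-2, 2):
  L = 14*sqrt(1361)/1361, M = 0, N = 12*sqrt(1361)/1361.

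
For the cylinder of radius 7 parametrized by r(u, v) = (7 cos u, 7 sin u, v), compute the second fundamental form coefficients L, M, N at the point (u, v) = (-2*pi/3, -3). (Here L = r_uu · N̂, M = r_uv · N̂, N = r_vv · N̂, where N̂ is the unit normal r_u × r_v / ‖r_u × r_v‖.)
L = -7;  M = 0;  N = 0

Compute the unit normal N̂(u, v) = (cos(u), sin(u), 0), and the second partials r_uu, r_uv, r_vv. Take dot products:
  L(u, v) = r_uu · N̂ = -7,
  M(u, v) = r_uv · N̂ = 0,
  N(u, v) = r_vv · N̂ = 0.
Evaluating at (u, v) = (-2*pi/3, -3):
  L = -7, M = 0, N = 0.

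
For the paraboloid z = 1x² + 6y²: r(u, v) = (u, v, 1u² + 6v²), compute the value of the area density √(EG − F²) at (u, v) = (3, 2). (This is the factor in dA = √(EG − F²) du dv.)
√(EG − F²)|_{(3, 2)} = sqrt(613)

E = 4*u^2 + 1, F = 24*u*v, G = 144*v^2 + 1, so EG − F² = 4*u^2 + 144*v^2 + 1. Taking the positive square root: √(EG − F²) = sqrt(4*u^2 + 144*v^2 + 1). At (u, v) = (3, 2): sqrt(613).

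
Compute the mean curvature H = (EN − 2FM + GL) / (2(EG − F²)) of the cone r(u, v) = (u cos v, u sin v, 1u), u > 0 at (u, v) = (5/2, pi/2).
H = sqrt(2)/10

With E = 2, F = 0, G = u^2, L = 0, M = 0, N = sqrt(2)*u^2/(2*Abs(u)), assemble
  H = (EN − 2FM + GL) / (2(EG − F²)) = sqrt(2)/(4*Abs(u)).
At (u, v) = (5/2, pi/2): H = sqrt(2)/10.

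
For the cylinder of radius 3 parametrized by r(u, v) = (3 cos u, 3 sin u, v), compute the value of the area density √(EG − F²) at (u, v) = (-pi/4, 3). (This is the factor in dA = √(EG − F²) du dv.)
√(EG − F²)|_{(-pi/4, 3)} = 3

E = 9, F = 0, G = 1, so EG − F² = 9. Taking the positive square root: √(EG − F²) = 3. At (u, v) = (-pi/4, 3): 3.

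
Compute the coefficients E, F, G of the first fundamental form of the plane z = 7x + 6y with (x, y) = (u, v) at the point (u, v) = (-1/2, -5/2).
E = 50;  F = 42;  G = 37

Partials: r_u = (1, 0, 7), r_v = (0, 1, 6). As functions of (u, v):
  E = r_u · r_u = 50,
  F = r_u · r_v = 42,
  G = r_v · r_v = 37.
Evaluating at (u, v) = (-1/2, -5/2): E = 50, F = 42, G = 37.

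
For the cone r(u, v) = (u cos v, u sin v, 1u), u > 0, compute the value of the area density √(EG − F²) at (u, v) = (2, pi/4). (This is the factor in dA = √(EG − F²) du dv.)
√(EG − F²)|_{(2, pi/4)} = 2*sqrt(2)

E = 2, F = 0, G = u^2, so EG − F² = 2*u^2. Taking the positive square root: √(EG − F²) = sqrt(2)*Abs(u). At (u, v) = (2, pi/4): 2*sqrt(2).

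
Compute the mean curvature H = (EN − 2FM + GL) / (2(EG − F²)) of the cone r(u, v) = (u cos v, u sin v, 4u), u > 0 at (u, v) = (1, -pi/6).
H = 2*sqrt(17)/17

With E = 17, F = 0, G = u^2, L = 0, M = 0, N = 4*sqrt(17)*u^2/(17*Abs(u)), assemble
  H = (EN − 2FM + GL) / (2(EG − F²)) = 2*sqrt(17)/(17*Abs(u)).
At (u, v) = (1, -pi/6): H = 2*sqrt(17)/17.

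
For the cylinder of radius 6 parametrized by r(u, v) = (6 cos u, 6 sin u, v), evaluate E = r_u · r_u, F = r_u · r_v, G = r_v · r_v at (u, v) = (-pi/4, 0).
E = 36;  F = 0;  G = 1

Partials: r_u = (-6*sin(u), 6*cos(u), 0), r_v = (0, 0, 1). As functions of (u, v):
  E = r_u · r_u = 36,
  F = r_u · r_v = 0,
  G = r_v · r_v = 1.
Evaluating at (u, v) = (-pi/4, 0): E = 36, F = 0, G = 1.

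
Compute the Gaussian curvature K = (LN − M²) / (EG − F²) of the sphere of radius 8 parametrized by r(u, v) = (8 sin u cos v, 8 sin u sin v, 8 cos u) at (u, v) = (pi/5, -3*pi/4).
K = 1/64

Coefficients of the first fundamental form: E = 64, F = 0, G = 64*sin(u)^2.
Coefficients of the second fundamental form: L = -8*sin(u)/Abs(sin(u)), M = 0, N = -8*sin(u)^3/Abs(sin(u)).
Assemble K = (LN − M²)/(EG − F²) = 1/64. At (u, v) = (pi/5, -3*pi/4): K = 1/64.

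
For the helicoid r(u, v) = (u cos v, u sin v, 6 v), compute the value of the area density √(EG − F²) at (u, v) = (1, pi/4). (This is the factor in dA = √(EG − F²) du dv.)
√(EG − F²)|_{(1, pi/4)} = sqrt(37)

E = 1, F = 0, G = u^2 + 36, so EG − F² = u^2 + 36. Taking the positive square root: √(EG − F²) = sqrt(u^2 + 36). At (u, v) = (1, pi/4): sqrt(37).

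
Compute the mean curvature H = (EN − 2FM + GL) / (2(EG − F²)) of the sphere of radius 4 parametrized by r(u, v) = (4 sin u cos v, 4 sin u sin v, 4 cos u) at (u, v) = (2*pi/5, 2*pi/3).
H = -1/4

With E = 16, F = 0, G = 16*sin(u)^2, L = -4*sin(u)/Abs(sin(u)), M = 0, N = -4*sin(u)^3/Abs(sin(u)), assemble
  H = (EN − 2FM + GL) / (2(EG − F²)) = -sin(u)/(4*Abs(sin(u))).
At (u, v) = (2*pi/5, 2*pi/3): H = -1/4.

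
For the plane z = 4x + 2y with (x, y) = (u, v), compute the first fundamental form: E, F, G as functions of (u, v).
E = 17;  F = 8;  G = 5

Compute partials: r_u = (1, 0, 4), r_v = (0, 1, 2). Then
  E = r_u · r_u = 17,
  F = r_u · r_v = 8,
  G = r_v · r_v = 5.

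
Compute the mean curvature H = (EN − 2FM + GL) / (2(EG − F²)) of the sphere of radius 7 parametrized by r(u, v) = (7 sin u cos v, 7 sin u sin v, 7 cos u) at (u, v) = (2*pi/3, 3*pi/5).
H = -1/7

With E = 49, F = 0, G = 49*sin(u)^2, L = -7*sin(u)/Abs(sin(u)), M = 0, N = -7*sin(u)^3/Abs(sin(u)), assemble
  H = (EN − 2FM + GL) / (2(EG − F²)) = -sin(u)/(7*Abs(sin(u))).
At (u, v) = (2*pi/3, 3*pi/5): H = -1/7.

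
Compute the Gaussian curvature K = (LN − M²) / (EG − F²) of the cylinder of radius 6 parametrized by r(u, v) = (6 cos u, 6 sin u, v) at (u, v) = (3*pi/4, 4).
K = 0

Coefficients of the first fundamental form: E = 36, F = 0, G = 1.
Coefficients of the second fundamental form: L = -6, M = 0, N = 0.
Assemble K = (LN − M²)/(EG − F²) = 0. At (u, v) = (3*pi/4, 4): K = 0.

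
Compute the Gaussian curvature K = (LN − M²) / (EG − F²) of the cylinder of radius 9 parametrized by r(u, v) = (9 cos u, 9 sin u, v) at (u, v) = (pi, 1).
K = 0

Coefficients of the first fundamental form: E = 81, F = 0, G = 1.
Coefficients of the second fundamental form: L = -9, M = 0, N = 0.
Assemble K = (LN − M²)/(EG − F²) = 0. At (u, v) = (pi, 1): K = 0.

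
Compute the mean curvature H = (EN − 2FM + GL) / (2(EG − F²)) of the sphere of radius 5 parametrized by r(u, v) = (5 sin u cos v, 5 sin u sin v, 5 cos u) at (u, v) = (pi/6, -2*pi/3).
H = -1/5

With E = 25, F = 0, G = 25*sin(u)^2, L = -5*sin(u)/Abs(sin(u)), M = 0, N = -5*sin(u)^3/Abs(sin(u)), assemble
  H = (EN − 2FM + GL) / (2(EG − F²)) = -sin(u)/(5*Abs(sin(u))).
At (u, v) = (pi/6, -2*pi/3): H = -1/5.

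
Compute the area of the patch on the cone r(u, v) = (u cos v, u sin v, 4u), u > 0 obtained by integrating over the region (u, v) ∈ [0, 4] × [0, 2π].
Area = 16*sqrt(17)*pi

Area = ∫∫ √(EG − F²) du dv with √(EG − F²) = sqrt(17)*Abs(u). Integrating over [0, 4] × [0, 2π] gives 16*sqrt(17)*pi.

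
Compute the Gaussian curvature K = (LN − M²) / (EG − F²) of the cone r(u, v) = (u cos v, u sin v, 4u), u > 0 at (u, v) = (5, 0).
K = 0

Coefficients of the first fundamental form: E = 17, F = 0, G = u^2.
Coefficients of the second fundamental form: L = 0, M = 0, N = 4*sqrt(17)*u^2/(17*Abs(u)).
Assemble K = (LN − M²)/(EG − F²) = 0. At (u, v) = (5, 0): K = 0.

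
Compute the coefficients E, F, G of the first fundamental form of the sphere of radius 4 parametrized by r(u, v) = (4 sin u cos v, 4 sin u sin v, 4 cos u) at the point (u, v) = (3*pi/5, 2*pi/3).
E = 16;  F = 0;  G = 2*sqrt(5) + 10

Partials: r_u = (4*cos(u)*cos(v), 4*sin(v)*cos(u), -4*sin(u)), r_v = (-4*sin(u)*sin(v), 4*sin(u)*cos(v), 0). As functions of (u, v):
  E = r_u · r_u = 16,
  F = r_u · r_v = 0,
  G = r_v · r_v = 16*sin(u)^2.
Evaluating at (u, v) = (3*pi/5, 2*pi/3): E = 16, F = 0, G = 2*sqrt(5) + 10.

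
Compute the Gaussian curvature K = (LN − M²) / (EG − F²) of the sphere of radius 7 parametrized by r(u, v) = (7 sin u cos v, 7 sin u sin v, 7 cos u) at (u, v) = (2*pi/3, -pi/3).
K = 1/49

Coefficients of the first fundamental form: E = 49, F = 0, G = 49*sin(u)^2.
Coefficients of the second fundamental form: L = -7*sin(u)/Abs(sin(u)), M = 0, N = -7*sin(u)^3/Abs(sin(u)).
Assemble K = (LN − M²)/(EG − F²) = 1/49. At (u, v) = (2*pi/3, -pi/3): K = 1/49.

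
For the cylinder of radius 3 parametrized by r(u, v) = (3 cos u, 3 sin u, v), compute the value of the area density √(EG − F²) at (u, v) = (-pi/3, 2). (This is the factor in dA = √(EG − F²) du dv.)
√(EG − F²)|_{(-pi/3, 2)} = 3

E = 9, F = 0, G = 1, so EG − F² = 9. Taking the positive square root: √(EG − F²) = 3. At (u, v) = (-pi/3, 2): 3.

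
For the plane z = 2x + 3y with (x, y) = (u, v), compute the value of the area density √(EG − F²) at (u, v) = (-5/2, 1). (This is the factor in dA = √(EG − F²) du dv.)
√(EG − F²)|_{(-5/2, 1)} = sqrt(14)

E = 5, F = 6, G = 10, so EG − F² = 14. Taking the positive square root: √(EG − F²) = sqrt(14). At (u, v) = (-5/2, 1): sqrt(14).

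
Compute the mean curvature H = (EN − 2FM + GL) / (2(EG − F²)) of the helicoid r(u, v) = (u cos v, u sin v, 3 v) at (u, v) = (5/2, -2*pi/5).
H = 0

With E = 1, F = 0, G = u^2 + 9, L = 0, M = -3/sqrt(u^2 + 9), N = 0, assemble
  H = (EN − 2FM + GL) / (2(EG − F²)) = 0.
At (u, v) = (5/2, -2*pi/5): H = 0.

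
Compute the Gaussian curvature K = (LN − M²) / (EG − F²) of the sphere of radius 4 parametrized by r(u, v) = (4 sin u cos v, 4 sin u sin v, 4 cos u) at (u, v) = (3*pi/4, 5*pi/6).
K = 1/16

Coefficients of the first fundamental form: E = 16, F = 0, G = 16*sin(u)^2.
Coefficients of the second fundamental form: L = -4*sin(u)/Abs(sin(u)), M = 0, N = -4*sin(u)^3/Abs(sin(u)).
Assemble K = (LN − M²)/(EG − F²) = 1/16. At (u, v) = (3*pi/4, 5*pi/6): K = 1/16.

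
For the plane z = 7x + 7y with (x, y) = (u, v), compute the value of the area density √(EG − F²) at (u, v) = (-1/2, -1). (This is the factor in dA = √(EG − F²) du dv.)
√(EG − F²)|_{(-1/2, -1)} = 3*sqrt(11)

E = 50, F = 49, G = 50, so EG − F² = 99. Taking the positive square root: √(EG − F²) = 3*sqrt(11). At (u, v) = (-1/2, -1): 3*sqrt(11).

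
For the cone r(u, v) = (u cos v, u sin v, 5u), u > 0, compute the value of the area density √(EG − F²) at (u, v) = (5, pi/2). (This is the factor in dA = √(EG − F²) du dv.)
√(EG − F²)|_{(5, pi/2)} = 5*sqrt(26)

E = 26, F = 0, G = u^2, so EG − F² = 26*u^2. Taking the positive square root: √(EG − F²) = sqrt(26)*Abs(u). At (u, v) = (5, pi/2): 5*sqrt(26).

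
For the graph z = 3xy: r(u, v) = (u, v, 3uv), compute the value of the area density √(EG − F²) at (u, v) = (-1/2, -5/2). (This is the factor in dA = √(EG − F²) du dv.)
√(EG − F²)|_{(-1/2, -5/2)} = sqrt(238)/2

E = 9*v^2 + 1, F = 9*u*v, G = 9*u^2 + 1, so EG − F² = 9*u^2 + 9*v^2 + 1. Taking the positive square root: √(EG − F²) = sqrt(9*u^2 + 9*v^2 + 1). At (u, v) = (-1/2, -5/2): sqrt(238)/2.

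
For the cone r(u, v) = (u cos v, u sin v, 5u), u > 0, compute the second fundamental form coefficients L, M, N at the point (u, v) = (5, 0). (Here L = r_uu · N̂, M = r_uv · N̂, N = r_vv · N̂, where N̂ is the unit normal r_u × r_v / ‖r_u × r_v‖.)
L = 0;  M = 0;  N = 25*sqrt(26)/26

Compute the unit normal N̂(u, v) = (-5*sqrt(26)*u*cos(v)/(26*Abs(u)), -5*sqrt(26)*u*sin(v)/(26*Abs(u)), sqrt(26)*u/(26*Abs(u))), and the second partials r_uu, r_uv, r_vv. Take dot products:
  L(u, v) = r_uu · N̂ = 0,
  M(u, v) = r_uv · N̂ = 0,
  N(u, v) = r_vv · N̂ = 5*sqrt(26)*u^2/(26*Abs(u)).
Evaluating at (u, v) = (5, 0):
  L = 0, M = 0, N = 25*sqrt(26)/26.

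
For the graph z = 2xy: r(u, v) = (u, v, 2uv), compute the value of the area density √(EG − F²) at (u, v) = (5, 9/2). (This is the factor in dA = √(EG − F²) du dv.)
√(EG − F²)|_{(5, 9/2)} = sqrt(182)

E = 4*v^2 + 1, F = 4*u*v, G = 4*u^2 + 1, so EG − F² = 4*u^2 + 4*v^2 + 1. Taking the positive square root: √(EG − F²) = sqrt(4*u^2 + 4*v^2 + 1). At (u, v) = (5, 9/2): sqrt(182).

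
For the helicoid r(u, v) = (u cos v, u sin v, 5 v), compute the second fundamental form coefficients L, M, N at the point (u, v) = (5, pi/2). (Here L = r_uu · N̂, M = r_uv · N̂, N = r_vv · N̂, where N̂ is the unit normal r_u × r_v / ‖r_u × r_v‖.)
L = 0;  M = -sqrt(2)/2;  N = 0

Compute the unit normal N̂(u, v) = (5*sin(v)/sqrt(u^2 + 25), -5*cos(v)/sqrt(u^2 + 25), u/sqrt(u^2 + 25)), and the second partials r_uu, r_uv, r_vv. Take dot products:
  L(u, v) = r_uu · N̂ = 0,
  M(u, v) = r_uv · N̂ = -5/sqrt(u^2 + 25),
  N(u, v) = r_vv · N̂ = 0.
Evaluating at (u, v) = (5, pi/2):
  L = 0, M = -sqrt(2)/2, N = 0.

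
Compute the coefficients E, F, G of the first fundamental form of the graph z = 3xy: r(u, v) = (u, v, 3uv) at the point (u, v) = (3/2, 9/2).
E = 733/4;  F = 243/4;  G = 85/4

Partials: r_u = (1, 0, 3*v), r_v = (0, 1, 3*u). As functions of (u, v):
  E = r_u · r_u = 9*v^2 + 1,
  F = r_u · r_v = 9*u*v,
  G = r_v · r_v = 9*u^2 + 1.
Evaluating at (u, v) = (3/2, 9/2): E = 733/4, F = 243/4, G = 85/4.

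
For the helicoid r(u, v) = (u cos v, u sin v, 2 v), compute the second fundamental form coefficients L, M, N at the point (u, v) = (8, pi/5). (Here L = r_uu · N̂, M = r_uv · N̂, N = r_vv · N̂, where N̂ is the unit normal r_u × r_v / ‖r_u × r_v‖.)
L = 0;  M = -sqrt(17)/17;  N = 0

Compute the unit normal N̂(u, v) = (2*sin(v)/sqrt(u^2 + 4), -2*cos(v)/sqrt(u^2 + 4), u/sqrt(u^2 + 4)), and the second partials r_uu, r_uv, r_vv. Take dot products:
  L(u, v) = r_uu · N̂ = 0,
  M(u, v) = r_uv · N̂ = -2/sqrt(u^2 + 4),
  N(u, v) = r_vv · N̂ = 0.
Evaluating at (u, v) = (8, pi/5):
  L = 0, M = -sqrt(17)/17, N = 0.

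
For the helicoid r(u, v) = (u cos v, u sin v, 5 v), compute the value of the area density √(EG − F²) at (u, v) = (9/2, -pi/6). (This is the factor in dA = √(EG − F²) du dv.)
√(EG − F²)|_{(9/2, -pi/6)} = sqrt(181)/2

E = 1, F = 0, G = u^2 + 25, so EG − F² = u^2 + 25. Taking the positive square root: √(EG − F²) = sqrt(u^2 + 25). At (u, v) = (9/2, -pi/6): sqrt(181)/2.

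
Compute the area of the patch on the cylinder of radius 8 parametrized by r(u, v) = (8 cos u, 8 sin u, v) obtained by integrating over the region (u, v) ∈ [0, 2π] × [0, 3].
Area = 48*pi

Area = ∫∫ √(EG − F²) du dv with √(EG − F²) = 8. Integrating over [0, 2π] × [0, 3] gives 48*pi.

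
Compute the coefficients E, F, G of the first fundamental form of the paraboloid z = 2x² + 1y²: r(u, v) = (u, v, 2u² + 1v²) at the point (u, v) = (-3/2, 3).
E = 37;  F = -36;  G = 37

Partials: r_u = (1, 0, 4*u), r_v = (0, 1, 2*v). As functions of (u, v):
  E = r_u · r_u = 16*u^2 + 1,
  F = r_u · r_v = 8*u*v,
  G = r_v · r_v = 4*v^2 + 1.
Evaluating at (u, v) = (-3/2, 3): E = 37, F = -36, G = 37.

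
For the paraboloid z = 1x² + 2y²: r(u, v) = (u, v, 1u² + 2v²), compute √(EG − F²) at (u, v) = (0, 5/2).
√(EG − F²)|_{(0, 5/2)} = sqrt(101)

E = 4*u^2 + 1, F = 8*u*v, G = 16*v^2 + 1; EG − F² = 4*u^2 + 16*v^2 + 1; √(EG − F²) = sqrt(4*u^2 + 16*v^2 + 1). At the given point: sqrt(101).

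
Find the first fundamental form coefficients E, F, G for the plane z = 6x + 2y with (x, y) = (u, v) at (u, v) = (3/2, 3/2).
E = 37;  F = 12;  G = 5

Partials: r_u = (1, 0, 6), r_v = (0, 1, 2). As functions of (u, v):
  E = r_u · r_u = 37,
  F = r_u · r_v = 12,
  G = r_v · r_v = 5.
Evaluating at (u, v) = (3/2, 3/2): E = 37, F = 12, G = 5.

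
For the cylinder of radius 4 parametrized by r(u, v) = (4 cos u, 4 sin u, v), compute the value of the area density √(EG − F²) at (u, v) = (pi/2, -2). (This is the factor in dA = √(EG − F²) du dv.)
√(EG − F²)|_{(pi/2, -2)} = 4

E = 16, F = 0, G = 1, so EG − F² = 16. Taking the positive square root: √(EG − F²) = 4. At (u, v) = (pi/2, -2): 4.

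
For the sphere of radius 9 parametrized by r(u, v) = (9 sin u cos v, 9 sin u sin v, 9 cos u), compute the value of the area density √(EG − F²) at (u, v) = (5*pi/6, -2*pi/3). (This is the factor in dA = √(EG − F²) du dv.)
√(EG − F²)|_{(5*pi/6, -2*pi/3)} = 81/2

E = 81, F = 0, G = 81*sin(u)^2, so EG − F² = 6561*sin(u)^2. Taking the positive square root: √(EG − F²) = 81*Abs(sin(u)). At (u, v) = (5*pi/6, -2*pi/3): 81/2.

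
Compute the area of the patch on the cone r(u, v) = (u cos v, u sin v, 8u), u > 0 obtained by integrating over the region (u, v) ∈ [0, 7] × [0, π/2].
Area = 49*sqrt(65)*pi/4

Area = ∫∫ √(EG − F²) du dv with √(EG − F²) = sqrt(65)*Abs(u). Integrating over [0, 7] × [0, π/2] gives 49*sqrt(65)*pi/4.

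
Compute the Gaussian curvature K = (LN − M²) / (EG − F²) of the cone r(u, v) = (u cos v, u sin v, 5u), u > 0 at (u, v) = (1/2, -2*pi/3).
K = 0

Coefficients of the first fundamental form: E = 26, F = 0, G = u^2.
Coefficients of the second fundamental form: L = 0, M = 0, N = 5*sqrt(26)*u^2/(26*Abs(u)).
Assemble K = (LN − M²)/(EG − F²) = 0. At (u, v) = (1/2, -2*pi/3): K = 0.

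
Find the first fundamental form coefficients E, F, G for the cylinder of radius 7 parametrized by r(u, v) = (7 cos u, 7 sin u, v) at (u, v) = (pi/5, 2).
E = 49;  F = 0;  G = 1

Partials: r_u = (-7*sin(u), 7*cos(u), 0), r_v = (0, 0, 1). As functions of (u, v):
  E = r_u · r_u = 49,
  F = r_u · r_v = 0,
  G = r_v · r_v = 1.
Evaluating at (u, v) = (pi/5, 2): E = 49, F = 0, G = 1.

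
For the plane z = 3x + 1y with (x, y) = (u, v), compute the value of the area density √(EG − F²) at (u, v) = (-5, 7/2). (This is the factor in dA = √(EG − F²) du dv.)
√(EG − F²)|_{(-5, 7/2)} = sqrt(11)

E = 10, F = 3, G = 2, so EG − F² = 11. Taking the positive square root: √(EG − F²) = sqrt(11). At (u, v) = (-5, 7/2): sqrt(11).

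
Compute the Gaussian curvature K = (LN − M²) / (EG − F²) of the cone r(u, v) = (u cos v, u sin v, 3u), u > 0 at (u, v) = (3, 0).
K = 0

Coefficients of the first fundamental form: E = 10, F = 0, G = u^2.
Coefficients of the second fundamental form: L = 0, M = 0, N = 3*sqrt(10)*u^2/(10*Abs(u)).
Assemble K = (LN − M²)/(EG − F²) = 0. At (u, v) = (3, 0): K = 0.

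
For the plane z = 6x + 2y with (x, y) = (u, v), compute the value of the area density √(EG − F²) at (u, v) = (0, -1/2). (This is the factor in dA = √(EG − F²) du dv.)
√(EG − F²)|_{(0, -1/2)} = sqrt(41)

E = 37, F = 12, G = 5, so EG − F² = 41. Taking the positive square root: √(EG − F²) = sqrt(41). At (u, v) = (0, -1/2): sqrt(41).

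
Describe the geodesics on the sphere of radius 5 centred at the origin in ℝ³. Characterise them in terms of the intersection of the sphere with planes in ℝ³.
Geodesics on the sphere of radius 5 are great circles — circles of radius 5 obtained as the intersection of the sphere with planes through the origin (the centre of the sphere).

A curve α(t) of nonzero constant speed on the sphere of radius 5 is a geodesic iff its acceleration α̈ is everywhere normal to the surface, i.e. parallel to the radial vector α(t). Then d/dt(α × α̇) = α̇ × α̇ + α × α̈ = 0, so α × α̇ is a constant vector n ≠ 0 and α(t) · n = 0 for all t: α lies in the plane through the origin with normal n. The intersection of that plane with the sphere is a circle of radius 5 (a great circle). Conversely, a great circle traversed at constant speed has centripetal acceleration pointing at the origin, hence normal to the sphere, so every great circle is a geodesic.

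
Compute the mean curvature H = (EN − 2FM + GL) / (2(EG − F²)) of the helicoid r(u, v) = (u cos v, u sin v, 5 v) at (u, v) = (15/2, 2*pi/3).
H = 0

With E = 1, F = 0, G = u^2 + 25, L = 0, M = -5/sqrt(u^2 + 25), N = 0, assemble
  H = (EN − 2FM + GL) / (2(EG − F²)) = 0.
At (u, v) = (15/2, 2*pi/3): H = 0.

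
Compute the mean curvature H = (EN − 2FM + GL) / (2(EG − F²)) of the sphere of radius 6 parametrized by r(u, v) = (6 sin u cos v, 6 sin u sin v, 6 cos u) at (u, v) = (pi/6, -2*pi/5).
H = -1/6

With E = 36, F = 0, G = 36*sin(u)^2, L = -6*sin(u)/Abs(sin(u)), M = 0, N = -6*sin(u)^3/Abs(sin(u)), assemble
  H = (EN − 2FM + GL) / (2(EG − F²)) = -sin(u)/(6*Abs(sin(u))).
At (u, v) = (pi/6, -2*pi/5): H = -1/6.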